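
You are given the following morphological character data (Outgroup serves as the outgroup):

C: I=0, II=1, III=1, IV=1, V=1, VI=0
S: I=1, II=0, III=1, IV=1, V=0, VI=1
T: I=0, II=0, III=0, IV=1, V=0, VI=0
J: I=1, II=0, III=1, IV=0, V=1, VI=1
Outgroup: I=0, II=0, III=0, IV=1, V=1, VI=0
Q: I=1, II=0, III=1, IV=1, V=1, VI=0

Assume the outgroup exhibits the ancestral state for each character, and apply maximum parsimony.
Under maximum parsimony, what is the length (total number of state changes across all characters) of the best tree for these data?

Character polarity is set by the outgroup: the derived state is whichever differs from the outgroup's state, so for IV, V the derived state is '0', and for the remaining characters it is '1'.
Only J, Q, and S show the derived state '1' for I, supporting them as a clade.
II: derived state '1' in C only — an autapomorphy, so it tells us nothing about relationships among taxa.
Only C, J, Q, and S show the derived state '1' for III, supporting them as a clade.
IV (derived state '0') is unique to J (autapomorphy; uninformative for grouping).
V groups S and T, which is incompatible with the clades supported by the remaining characters; treating it as convergent (homoplasy) costs fewer steps than any alternative tree.
VI: derived state '1' in J and S only — synapomorphy for {J, S}.
Most parsimonious ingroup topology: (((Q,(J,S)),C),T).
Changes per character on this tree: I: 1; II: 1; III: 1; IV: 1; V: 2; VI: 1.
Total = 7.

7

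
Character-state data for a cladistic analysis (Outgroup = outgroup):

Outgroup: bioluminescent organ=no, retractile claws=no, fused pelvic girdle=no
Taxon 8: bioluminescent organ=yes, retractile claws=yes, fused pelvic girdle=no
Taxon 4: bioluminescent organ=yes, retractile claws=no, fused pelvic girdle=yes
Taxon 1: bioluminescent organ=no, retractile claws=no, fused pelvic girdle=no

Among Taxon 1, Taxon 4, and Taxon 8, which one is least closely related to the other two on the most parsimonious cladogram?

The outgroup has state 'no' for every character, so 'yes' is the derived state throughout.
bioluminescent organ: derived state 'yes' in Taxon 4 and Taxon 8 only — synapomorphy for {Taxon 4, Taxon 8}.
retractile claws: derived state 'yes' in Taxon 8 only — an autapomorphy, so it tells us nothing about relationships among taxa.
fused pelvic girdle: derived state 'yes' in Taxon 4 only — an autapomorphy, so it tells us nothing about relationships among taxa.
Most parsimonious ingroup topology: ((Taxon 8,Taxon 4),Taxon 1).
Taxon 8 and Taxon 4 share a more recent common ancestor with each other than either does with Taxon 1, so Taxon 1 is the least closely related of the three.

Taxon 1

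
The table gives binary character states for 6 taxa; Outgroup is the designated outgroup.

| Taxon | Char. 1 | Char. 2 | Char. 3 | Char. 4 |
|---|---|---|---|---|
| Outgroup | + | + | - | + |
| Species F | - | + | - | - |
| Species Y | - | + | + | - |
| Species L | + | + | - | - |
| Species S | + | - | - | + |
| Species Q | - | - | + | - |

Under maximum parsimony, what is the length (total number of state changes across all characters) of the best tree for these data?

5

Character polarity is set by the outgroup: the derived state is whichever differs from the outgroup's state, so for Char. 1, Char. 2, Char. 4 the derived state is '-', and for the remaining characters it is '+'.
Char. 1 (derived state '-') is shared by Species F, Species Q, and Species Y — a synapomorphy uniting that clade.
Char. 2 groups Species Q and Species S, which is incompatible with the clades supported by the remaining characters; treating it as convergent (homoplasy) costs fewer steps than any alternative tree.
Char. 3 (derived state '+') is shared by Species Q and Species Y — a synapomorphy uniting that clade.
Char. 4: derived state '-' in Species F, Species L, Species Q, and Species Y only — synapomorphy for {Species F, Species L, Species Q, Species Y}.
Most parsimonious ingroup topology: (((Species F,(Species Y,Species Q)),Species L),Species S).
Changes per character on this tree: Char. 1: 1; Char. 2: 2; Char. 3: 1; Char. 4: 1.
Total = 5.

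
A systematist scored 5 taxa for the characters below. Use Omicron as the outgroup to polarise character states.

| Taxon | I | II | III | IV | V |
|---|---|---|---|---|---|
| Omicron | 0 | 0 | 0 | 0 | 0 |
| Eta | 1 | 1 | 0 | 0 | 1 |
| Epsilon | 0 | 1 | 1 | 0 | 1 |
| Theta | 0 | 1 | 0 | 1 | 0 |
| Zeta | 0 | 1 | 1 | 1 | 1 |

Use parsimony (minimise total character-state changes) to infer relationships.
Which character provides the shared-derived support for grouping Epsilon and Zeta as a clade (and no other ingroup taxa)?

The outgroup has state '0' for every character, so '1' is the derived state throughout.
I (derived state '1') is unique to Eta (autapomorphy; uninformative for grouping).
All ingroup taxa share the derived state '1' for II; it defines the ingroup but does not resolve relationships within it.
Only Epsilon and Zeta show the derived state '1' for III, supporting them as a clade.
IV (state '1') occurs in Theta and Zeta but conflicts with the nesting implied by the other characters — most parsimoniously interpreted as homoplasy.
V (derived state '1') is shared by Epsilon, Eta, and Zeta — a synapomorphy uniting that clade.
Most parsimonious ingroup topology: ((Eta,(Epsilon,Zeta)),Theta).
The clade {Epsilon, Zeta} is supported by III: its derived state '1' occurs in exactly those taxa and in no other taxon (including the outgroup).

III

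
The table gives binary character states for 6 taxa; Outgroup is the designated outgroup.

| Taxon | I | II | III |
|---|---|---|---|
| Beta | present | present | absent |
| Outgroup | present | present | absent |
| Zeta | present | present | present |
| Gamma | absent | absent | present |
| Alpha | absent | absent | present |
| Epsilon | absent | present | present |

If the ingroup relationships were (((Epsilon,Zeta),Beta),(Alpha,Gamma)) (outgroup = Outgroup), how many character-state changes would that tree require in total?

Map each character onto (((Epsilon,Zeta),Beta),(Alpha,Gamma)) (rooted by Outgroup) and count the minimum state changes it requires (Fitch parsimony):
I: 2; II: 1; III: 2.
Total tree length = 5.

5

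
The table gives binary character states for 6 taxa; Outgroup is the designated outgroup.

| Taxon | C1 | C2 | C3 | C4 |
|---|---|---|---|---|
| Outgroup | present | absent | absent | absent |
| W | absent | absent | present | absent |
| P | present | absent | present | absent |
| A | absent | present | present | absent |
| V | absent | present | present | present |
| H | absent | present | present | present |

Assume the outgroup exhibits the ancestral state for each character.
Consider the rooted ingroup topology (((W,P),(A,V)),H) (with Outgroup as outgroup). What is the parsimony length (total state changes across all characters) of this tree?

Map each character onto (((W,P),(A,V)),H) (rooted by Outgroup) and count the minimum state changes it requires (Fitch parsimony):
C1: 2; C2: 2; C3: 1; C4: 2.
Total tree length = 7.

7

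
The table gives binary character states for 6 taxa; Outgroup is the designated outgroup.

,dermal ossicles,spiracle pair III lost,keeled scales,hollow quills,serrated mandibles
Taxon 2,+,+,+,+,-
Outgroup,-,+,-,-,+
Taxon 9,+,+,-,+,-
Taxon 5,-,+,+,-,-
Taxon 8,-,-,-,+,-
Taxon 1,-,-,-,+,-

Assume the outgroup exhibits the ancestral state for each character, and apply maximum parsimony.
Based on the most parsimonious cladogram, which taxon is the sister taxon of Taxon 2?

Character polarity is set by the outgroup: the derived state is whichever differs from the outgroup's state, so for spiracle pair III lost, serrated mandibles the derived state is '-', and for the remaining characters it is '+'.
dermal ossicles (derived state '+') is shared by Taxon 2 and Taxon 9 — a synapomorphy uniting that clade.
spiracle pair III lost (derived state '-') is shared by Taxon 1 and Taxon 8 — a synapomorphy uniting that clade.
keeled scales groups Taxon 2 and Taxon 5, which is incompatible with the clades supported by the remaining characters; treating it as convergent (homoplasy) costs fewer steps than any alternative tree.
hollow quills (derived state '+') is shared by Taxon 1, Taxon 2, Taxon 8, and Taxon 9 — a synapomorphy uniting that clade.
All ingroup taxa share the derived state '-' for serrated mandibles; it defines the ingroup but does not resolve relationships within it.
Most parsimonious ingroup topology: (((Taxon 1,Taxon 8),(Taxon 9,Taxon 2)),Taxon 5).
Taxon 2 and Taxon 9 form a cherry on this tree, so they are sister taxa.

Taxon 9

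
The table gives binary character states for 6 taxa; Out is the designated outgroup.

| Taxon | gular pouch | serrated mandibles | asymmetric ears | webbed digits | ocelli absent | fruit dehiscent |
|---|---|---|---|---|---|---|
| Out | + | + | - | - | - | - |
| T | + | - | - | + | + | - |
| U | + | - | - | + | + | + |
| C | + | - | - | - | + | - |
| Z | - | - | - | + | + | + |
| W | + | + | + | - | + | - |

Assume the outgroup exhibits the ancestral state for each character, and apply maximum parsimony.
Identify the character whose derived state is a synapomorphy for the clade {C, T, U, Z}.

Character polarity is set by the outgroup: the derived state is whichever differs from the outgroup's state, so for gular pouch, serrated mandibles the derived state is '-', and for the remaining characters it is '+'.
gular pouch (derived state '-') is unique to Z (autapomorphy; uninformative for grouping).
serrated mandibles: derived state '-' in C, T, U, and Z only — synapomorphy for {C, T, U, Z}.
asymmetric ears (derived state '+') is unique to W (autapomorphy; uninformative for grouping).
webbed digits: derived state '+' in T, U, and Z only — synapomorphy for {T, U, Z}.
All ingroup taxa share the derived state '+' for ocelli absent; it defines the ingroup but does not resolve relationships within it.
fruit dehiscent: derived state '+' in U and Z only — synapomorphy for {U, Z}.
Most parsimonious ingroup topology: (((T,(U,Z)),C),W).
The clade {C, T, U, Z} is supported by serrated mandibles: its derived state '-' occurs in exactly those taxa and in no other taxon (including the outgroup).

serrated mandibles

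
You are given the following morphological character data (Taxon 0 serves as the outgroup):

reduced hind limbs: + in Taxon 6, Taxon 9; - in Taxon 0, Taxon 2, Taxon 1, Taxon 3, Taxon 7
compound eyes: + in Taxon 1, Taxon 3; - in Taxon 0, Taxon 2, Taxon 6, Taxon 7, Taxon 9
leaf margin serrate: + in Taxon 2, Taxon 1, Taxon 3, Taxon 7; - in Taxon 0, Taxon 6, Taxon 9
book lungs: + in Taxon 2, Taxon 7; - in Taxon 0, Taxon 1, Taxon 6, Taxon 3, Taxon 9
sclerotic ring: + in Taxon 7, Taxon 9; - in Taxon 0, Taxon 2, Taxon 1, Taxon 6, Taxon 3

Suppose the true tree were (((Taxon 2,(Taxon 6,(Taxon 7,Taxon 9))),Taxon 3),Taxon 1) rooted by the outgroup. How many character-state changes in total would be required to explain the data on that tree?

Map each character onto (((Taxon 2,(Taxon 6,(Taxon 7,Taxon 9))),Taxon 3),Taxon 1) (rooted by Taxon 0) and count the minimum state changes it requires (Fitch parsimony):
reduced hind limbs: 2; compound eyes: 2; leaf margin serrate: 3; book lungs: 2; sclerotic ring: 1.
Total tree length = 10.

10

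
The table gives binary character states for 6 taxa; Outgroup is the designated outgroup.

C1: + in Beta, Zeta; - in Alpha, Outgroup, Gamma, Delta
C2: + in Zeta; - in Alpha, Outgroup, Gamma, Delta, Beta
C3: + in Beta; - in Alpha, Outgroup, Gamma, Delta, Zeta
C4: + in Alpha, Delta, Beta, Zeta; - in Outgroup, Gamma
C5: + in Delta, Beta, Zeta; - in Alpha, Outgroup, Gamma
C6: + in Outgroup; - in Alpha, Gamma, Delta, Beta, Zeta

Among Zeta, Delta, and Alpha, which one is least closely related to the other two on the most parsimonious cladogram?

Character polarity is set by the outgroup: the derived state is whichever differs from the outgroup's state, so for C6 the derived state is '-', and for the remaining characters it is '+'.
Only Beta and Zeta show the derived state '+' for C1, supporting them as a clade.
C2: derived state '+' in Zeta only — an autapomorphy, so it tells us nothing about relationships among taxa.
C3: derived state '+' in Beta only — an autapomorphy, so it tells us nothing about relationships among taxa.
Only Alpha, Beta, Delta, and Zeta show the derived state '+' for C4, supporting them as a clade.
Only Beta, Delta, and Zeta show the derived state '+' for C5, supporting them as a clade.
All ingroup taxa share the derived state '-' for C6; it defines the ingroup but does not resolve relationships within it.
Most parsimonious ingroup topology: (((Delta,(Beta,Zeta)),Alpha),Gamma).
Delta and Zeta share a more recent common ancestor with each other than either does with Alpha, so Alpha is the least closely related of the three.

Alpha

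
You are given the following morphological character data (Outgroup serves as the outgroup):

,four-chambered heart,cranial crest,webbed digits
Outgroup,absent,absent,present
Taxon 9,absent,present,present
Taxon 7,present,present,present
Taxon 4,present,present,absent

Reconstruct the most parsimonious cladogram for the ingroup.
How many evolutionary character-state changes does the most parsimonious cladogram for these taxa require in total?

3

Character polarity is set by the outgroup: the derived state is whichever differs from the outgroup's state, so for webbed digits the derived state is 'absent', and for the remaining characters it is 'present'.
four-chambered heart: derived state 'present' in Taxon 4 and Taxon 7 only — synapomorphy for {Taxon 4, Taxon 7}.
cranial crest (derived state 'present') is shared by all ingroup taxa — unites the whole ingroup.
webbed digits: derived state 'absent' in Taxon 4 only — an autapomorphy, so it tells us nothing about relationships among taxa.
Most parsimonious ingroup topology: (Taxon 9,(Taxon 7,Taxon 4)).
Changes per character on this tree: four-chambered heart: 1; cranial crest: 1; webbed digits: 1.
Total = 3.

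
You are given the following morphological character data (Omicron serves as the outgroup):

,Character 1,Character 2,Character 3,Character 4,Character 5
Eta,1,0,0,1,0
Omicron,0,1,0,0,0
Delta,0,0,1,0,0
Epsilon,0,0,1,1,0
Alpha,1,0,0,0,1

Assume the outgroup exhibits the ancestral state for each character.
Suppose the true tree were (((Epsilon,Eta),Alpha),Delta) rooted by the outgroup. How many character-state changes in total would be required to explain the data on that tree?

Map each character onto (((Epsilon,Eta),Alpha),Delta) (rooted by Omicron) and count the minimum state changes it requires (Fitch parsimony):
Character 1: 2; Character 2: 1; Character 3: 2; Character 4: 1; Character 5: 1.
Total tree length = 7.

7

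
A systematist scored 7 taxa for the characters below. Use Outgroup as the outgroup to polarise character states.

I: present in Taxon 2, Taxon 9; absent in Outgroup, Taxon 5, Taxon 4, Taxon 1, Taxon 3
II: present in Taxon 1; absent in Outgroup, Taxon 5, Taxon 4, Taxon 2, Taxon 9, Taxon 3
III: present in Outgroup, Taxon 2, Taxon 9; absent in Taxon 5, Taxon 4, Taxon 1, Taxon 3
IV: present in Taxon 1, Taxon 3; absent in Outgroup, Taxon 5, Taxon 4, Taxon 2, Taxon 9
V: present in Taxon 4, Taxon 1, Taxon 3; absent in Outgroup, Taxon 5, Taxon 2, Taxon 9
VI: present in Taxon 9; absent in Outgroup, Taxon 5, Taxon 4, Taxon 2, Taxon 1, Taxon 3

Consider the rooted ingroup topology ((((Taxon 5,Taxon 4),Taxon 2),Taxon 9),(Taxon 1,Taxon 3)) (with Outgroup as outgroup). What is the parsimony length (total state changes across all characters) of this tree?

9

Map each character onto ((((Taxon 5,Taxon 4),Taxon 2),Taxon 9),(Taxon 1,Taxon 3)) (rooted by Outgroup) and count the minimum state changes it requires (Fitch parsimony):
I: 2; II: 1; III: 2; IV: 1; V: 2; VI: 1.
Total tree length = 9.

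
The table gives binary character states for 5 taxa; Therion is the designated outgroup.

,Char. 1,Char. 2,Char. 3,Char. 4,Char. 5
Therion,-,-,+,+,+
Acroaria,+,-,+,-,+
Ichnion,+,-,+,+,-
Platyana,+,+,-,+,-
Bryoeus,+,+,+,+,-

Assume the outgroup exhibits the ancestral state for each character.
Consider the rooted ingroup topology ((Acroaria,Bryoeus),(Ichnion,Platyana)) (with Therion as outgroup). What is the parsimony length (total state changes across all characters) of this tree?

7

Map each character onto ((Acroaria,Bryoeus),(Ichnion,Platyana)) (rooted by Therion) and count the minimum state changes it requires (Fitch parsimony):
Char. 1: 1; Char. 2: 2; Char. 3: 1; Char. 4: 1; Char. 5: 2.
Total tree length = 7.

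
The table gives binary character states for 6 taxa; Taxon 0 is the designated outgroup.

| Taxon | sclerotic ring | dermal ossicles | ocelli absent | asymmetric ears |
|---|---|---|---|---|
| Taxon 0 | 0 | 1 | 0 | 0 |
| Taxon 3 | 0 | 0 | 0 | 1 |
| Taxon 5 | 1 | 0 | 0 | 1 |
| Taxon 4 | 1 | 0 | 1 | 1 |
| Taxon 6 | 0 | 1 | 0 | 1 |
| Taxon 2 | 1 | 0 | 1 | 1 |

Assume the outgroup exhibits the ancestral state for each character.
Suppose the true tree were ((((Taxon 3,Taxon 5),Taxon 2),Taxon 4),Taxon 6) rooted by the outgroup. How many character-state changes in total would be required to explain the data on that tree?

6

Map each character onto ((((Taxon 3,Taxon 5),Taxon 2),Taxon 4),Taxon 6) (rooted by Taxon 0) and count the minimum state changes it requires (Fitch parsimony):
sclerotic ring: 2; dermal ossicles: 1; ocelli absent: 2; asymmetric ears: 1.
Total tree length = 6.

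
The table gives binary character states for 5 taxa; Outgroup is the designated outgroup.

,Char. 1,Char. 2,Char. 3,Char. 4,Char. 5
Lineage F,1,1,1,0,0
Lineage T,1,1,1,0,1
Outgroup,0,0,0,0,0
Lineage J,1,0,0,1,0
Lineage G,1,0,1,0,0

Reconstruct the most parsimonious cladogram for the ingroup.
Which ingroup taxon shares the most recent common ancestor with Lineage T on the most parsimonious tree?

Lineage F

The outgroup has state '0' for every character, so '1' is the derived state throughout.
All ingroup taxa share the derived state '1' for Char. 1; it defines the ingroup but does not resolve relationships within it.
Char. 2: derived state '1' in Lineage F and Lineage T only — synapomorphy for {Lineage F, Lineage T}.
Only Lineage F, Lineage G, and Lineage T show the derived state '1' for Char. 3, supporting them as a clade.
Char. 4 (derived state '1') is unique to Lineage J (autapomorphy; uninformative for grouping).
Char. 5 (derived state '1') is unique to Lineage T (autapomorphy; uninformative for grouping).
Most parsimonious ingroup topology: (((Lineage T,Lineage F),Lineage G),Lineage J).
Lineage T and Lineage F form a cherry on this tree, so they are sister taxa.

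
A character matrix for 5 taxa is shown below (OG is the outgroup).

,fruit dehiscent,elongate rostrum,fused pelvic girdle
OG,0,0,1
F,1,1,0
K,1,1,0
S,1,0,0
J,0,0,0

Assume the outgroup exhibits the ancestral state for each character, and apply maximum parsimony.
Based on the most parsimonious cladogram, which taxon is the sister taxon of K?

Character polarity is set by the outgroup: the derived state is whichever differs from the outgroup's state, so for fused pelvic girdle the derived state is '0', and for the remaining characters it is '1'.
fruit dehiscent: derived state '1' in F, K, and S only — synapomorphy for {F, K, S}.
Only F and K show the derived state '1' for elongate rostrum, supporting them as a clade.
fused pelvic girdle (derived state '0') is shared by all ingroup taxa — unites the whole ingroup.
Most parsimonious ingroup topology: (((F,K),S),J).
K and F form a cherry on this tree, so they are sister taxa.

F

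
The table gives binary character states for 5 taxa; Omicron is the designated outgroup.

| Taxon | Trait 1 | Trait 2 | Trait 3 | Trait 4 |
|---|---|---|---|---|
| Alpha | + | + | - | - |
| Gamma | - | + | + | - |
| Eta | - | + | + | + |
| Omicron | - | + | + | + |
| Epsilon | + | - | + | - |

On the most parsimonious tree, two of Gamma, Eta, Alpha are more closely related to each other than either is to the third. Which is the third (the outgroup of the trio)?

Character polarity is set by the outgroup: the derived state is whichever differs from the outgroup's state, so for Trait 2, Trait 3, Trait 4 the derived state is '-', and for the remaining characters it is '+'.
Trait 1: derived state '+' in Alpha and Epsilon only — synapomorphy for {Alpha, Epsilon}.
Trait 2 (derived state '-') is unique to Epsilon (autapomorphy; uninformative for grouping).
Trait 3 (derived state '-') is unique to Alpha (autapomorphy; uninformative for grouping).
Only Alpha, Epsilon, and Gamma show the derived state '-' for Trait 4, supporting them as a clade.
Most parsimonious ingroup topology: (((Epsilon,Alpha),Gamma),Eta).
Gamma and Alpha share a more recent common ancestor with each other than either does with Eta, so Eta is the least closely related of the three.

Eta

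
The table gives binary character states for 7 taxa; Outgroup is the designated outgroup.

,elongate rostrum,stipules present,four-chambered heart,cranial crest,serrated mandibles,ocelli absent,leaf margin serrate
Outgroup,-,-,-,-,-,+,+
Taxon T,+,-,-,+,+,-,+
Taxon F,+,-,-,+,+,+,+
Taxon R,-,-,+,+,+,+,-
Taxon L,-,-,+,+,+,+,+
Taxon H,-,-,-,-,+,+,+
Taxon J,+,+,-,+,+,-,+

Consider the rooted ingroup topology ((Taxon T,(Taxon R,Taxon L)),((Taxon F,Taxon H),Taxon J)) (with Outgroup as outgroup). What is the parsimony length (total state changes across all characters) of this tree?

Map each character onto ((Taxon T,(Taxon R,Taxon L)),((Taxon F,Taxon H),Taxon J)) (rooted by Outgroup) and count the minimum state changes it requires (Fitch parsimony):
elongate rostrum: 3; stipules present: 1; four-chambered heart: 1; cranial crest: 2; serrated mandibles: 1; ocelli absent: 2; leaf margin serrate: 1.
Total tree length = 11.

11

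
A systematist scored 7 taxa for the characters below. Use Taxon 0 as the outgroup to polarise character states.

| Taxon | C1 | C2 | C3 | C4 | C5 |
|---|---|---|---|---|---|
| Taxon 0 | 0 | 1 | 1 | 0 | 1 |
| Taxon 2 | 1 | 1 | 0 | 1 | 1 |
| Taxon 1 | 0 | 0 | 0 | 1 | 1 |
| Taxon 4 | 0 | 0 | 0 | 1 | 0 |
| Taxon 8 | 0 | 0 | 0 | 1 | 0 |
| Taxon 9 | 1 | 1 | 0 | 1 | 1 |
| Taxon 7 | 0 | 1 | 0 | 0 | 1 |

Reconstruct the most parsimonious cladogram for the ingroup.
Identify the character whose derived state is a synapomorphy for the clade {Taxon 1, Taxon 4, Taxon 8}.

C2

Character polarity is set by the outgroup: the derived state is whichever differs from the outgroup's state, so for C2, C3, C5 the derived state is '0', and for the remaining characters it is '1'.
C1 (derived state '1') is shared by Taxon 2 and Taxon 9 — a synapomorphy uniting that clade.
C2: derived state '0' in Taxon 1, Taxon 4, and Taxon 8 only — synapomorphy for {Taxon 1, Taxon 4, Taxon 8}.
C3 (derived state '0') is shared by all ingroup taxa — unites the whole ingroup.
Only Taxon 1, Taxon 2, Taxon 4, Taxon 8, and Taxon 9 show the derived state '1' for C4, supporting them as a clade.
C5 (derived state '0') is shared by Taxon 4 and Taxon 8 — a synapomorphy uniting that clade.
Most parsimonious ingroup topology: (((Taxon 2,Taxon 9),(Taxon 1,(Taxon 4,Taxon 8))),Taxon 7).
The clade {Taxon 1, Taxon 4, Taxon 8} is supported by C2: its derived state '0' occurs in exactly those taxa and in no other taxon (including the outgroup).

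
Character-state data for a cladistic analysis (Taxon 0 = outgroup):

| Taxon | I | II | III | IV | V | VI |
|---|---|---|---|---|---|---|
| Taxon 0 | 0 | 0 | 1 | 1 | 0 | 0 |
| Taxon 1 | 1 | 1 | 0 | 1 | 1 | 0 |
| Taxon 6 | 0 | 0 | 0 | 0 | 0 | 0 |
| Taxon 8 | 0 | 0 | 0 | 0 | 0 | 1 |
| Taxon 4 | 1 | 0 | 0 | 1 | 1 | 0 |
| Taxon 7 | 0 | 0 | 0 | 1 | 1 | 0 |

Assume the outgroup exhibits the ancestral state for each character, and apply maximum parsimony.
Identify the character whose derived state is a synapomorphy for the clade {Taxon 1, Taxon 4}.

Character polarity is set by the outgroup: the derived state is whichever differs from the outgroup's state, so for III, IV the derived state is '0', and for the remaining characters it is '1'.
I: derived state '1' in Taxon 1 and Taxon 4 only — synapomorphy for {Taxon 1, Taxon 4}.
II: derived state '1' in Taxon 1 only — an autapomorphy, so it tells us nothing about relationships among taxa.
III (derived state '0') is shared by all ingroup taxa — unites the whole ingroup.
Only Taxon 6 and Taxon 8 show the derived state '0' for IV, supporting them as a clade.
V (derived state '1') is shared by Taxon 1, Taxon 4, and Taxon 7 — a synapomorphy uniting that clade.
VI (derived state '1') is unique to Taxon 8 (autapomorphy; uninformative for grouping).
Most parsimonious ingroup topology: (((Taxon 1,Taxon 4),Taxon 7),(Taxon 6,Taxon 8)).
The clade {Taxon 1, Taxon 4} is supported by I: its derived state '1' occurs in exactly those taxa and in no other taxon (including the outgroup).

I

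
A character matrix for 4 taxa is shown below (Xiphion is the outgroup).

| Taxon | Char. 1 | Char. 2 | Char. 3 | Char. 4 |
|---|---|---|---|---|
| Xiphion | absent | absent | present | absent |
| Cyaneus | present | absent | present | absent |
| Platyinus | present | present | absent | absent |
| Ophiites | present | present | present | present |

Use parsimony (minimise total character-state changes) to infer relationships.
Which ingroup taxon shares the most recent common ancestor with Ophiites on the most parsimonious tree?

Platyinus

Character polarity is set by the outgroup: the derived state is whichever differs from the outgroup's state, so for Char. 3 the derived state is 'absent', and for the remaining characters it is 'present'.
Char. 1 (derived state 'present') is shared by all ingroup taxa — unites the whole ingroup.
Char. 2 (derived state 'present') is shared by Ophiites and Platyinus — a synapomorphy uniting that clade.
Char. 3: derived state 'absent' in Platyinus only — an autapomorphy, so it tells us nothing about relationships among taxa.
Char. 4: derived state 'present' in Ophiites only — an autapomorphy, so it tells us nothing about relationships among taxa.
Most parsimonious ingroup topology: ((Platyinus,Ophiites),Cyaneus).
Ophiites and Platyinus form a cherry on this tree, so they are sister taxa.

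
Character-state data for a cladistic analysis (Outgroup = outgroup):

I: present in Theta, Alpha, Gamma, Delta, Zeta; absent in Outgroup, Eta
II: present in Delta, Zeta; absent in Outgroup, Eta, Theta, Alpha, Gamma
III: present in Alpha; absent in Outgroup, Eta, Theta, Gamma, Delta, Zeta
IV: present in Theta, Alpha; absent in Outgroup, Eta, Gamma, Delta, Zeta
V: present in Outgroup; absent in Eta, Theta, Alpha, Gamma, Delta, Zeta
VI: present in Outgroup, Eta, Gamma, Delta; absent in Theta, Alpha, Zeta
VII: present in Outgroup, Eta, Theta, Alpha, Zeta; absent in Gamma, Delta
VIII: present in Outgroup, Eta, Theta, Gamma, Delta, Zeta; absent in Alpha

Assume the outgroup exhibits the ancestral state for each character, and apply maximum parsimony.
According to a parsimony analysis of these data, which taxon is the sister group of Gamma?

Character polarity is set by the outgroup: the derived state is whichever differs from the outgroup's state, so for V, VI, VII, VIII the derived state is 'absent', and for the remaining characters it is 'present'.
Only Alpha, Delta, Gamma, Theta, and Zeta show the derived state 'present' for I, supporting them as a clade.
II (state 'present') occurs in Delta and Zeta but conflicts with the nesting implied by the other characters — most parsimoniously interpreted as homoplasy.
III: derived state 'present' in Alpha only — an autapomorphy, so it tells us nothing about relationships among taxa.
IV: derived state 'present' in Alpha and Theta only — synapomorphy for {Alpha, Theta}.
V (derived state 'absent') is shared by all ingroup taxa — unites the whole ingroup.
Only Alpha, Theta, and Zeta show the derived state 'absent' for VI, supporting them as a clade.
VII: derived state 'absent' in Delta and Gamma only — synapomorphy for {Delta, Gamma}.
VIII: derived state 'absent' in Alpha only — an autapomorphy, so it tells us nothing about relationships among taxa.
Most parsimonious ingroup topology: (Eta,(((Theta,Alpha),Zeta),(Gamma,Delta))).
Gamma and Delta form a cherry on this tree, so they are sister taxa.

Delta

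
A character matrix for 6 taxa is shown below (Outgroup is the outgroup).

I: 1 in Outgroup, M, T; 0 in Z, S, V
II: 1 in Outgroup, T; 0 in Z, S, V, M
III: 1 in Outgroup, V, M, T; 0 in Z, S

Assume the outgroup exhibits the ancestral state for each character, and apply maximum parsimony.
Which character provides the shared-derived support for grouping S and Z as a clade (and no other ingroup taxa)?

The outgroup has state '1' for every character, so '0' is the derived state throughout.
I (derived state '0') is shared by S, V, and Z — a synapomorphy uniting that clade.
Only M, S, V, and Z show the derived state '0' for II, supporting them as a clade.
III: derived state '0' in S and Z only — synapomorphy for {S, Z}.
Most parsimonious ingroup topology: ((((Z,S),V),M),T).
The clade {S, Z} is supported by III: its derived state '0' occurs in exactly those taxa and in no other taxon (including the outgroup).

III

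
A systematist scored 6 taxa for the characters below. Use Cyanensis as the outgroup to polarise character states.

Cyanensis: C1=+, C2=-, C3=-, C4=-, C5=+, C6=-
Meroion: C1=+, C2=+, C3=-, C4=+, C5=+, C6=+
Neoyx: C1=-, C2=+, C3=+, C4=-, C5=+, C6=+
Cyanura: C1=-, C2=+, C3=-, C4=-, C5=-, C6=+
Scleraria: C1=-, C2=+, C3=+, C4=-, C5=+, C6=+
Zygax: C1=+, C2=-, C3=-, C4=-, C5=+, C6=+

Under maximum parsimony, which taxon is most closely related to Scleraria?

Neoyx

Character polarity is set by the outgroup: the derived state is whichever differs from the outgroup's state, so for C1, C5 the derived state is '-', and for the remaining characters it is '+'.
C1 (derived state '-') is shared by Cyanura, Neoyx, and Scleraria — a synapomorphy uniting that clade.
C2: derived state '+' in Cyanura, Meroion, Neoyx, and Scleraria only — synapomorphy for {Cyanura, Meroion, Neoyx, Scleraria}.
C3 (derived state '+') is shared by Neoyx and Scleraria — a synapomorphy uniting that clade.
C4 (derived state '+') is unique to Meroion (autapomorphy; uninformative for grouping).
C5 (derived state '-') is unique to Cyanura (autapomorphy; uninformative for grouping).
All ingroup taxa share the derived state '+' for C6; it defines the ingroup but does not resolve relationships within it.
Most parsimonious ingroup topology: ((Meroion,((Neoyx,Scleraria),Cyanura)),Zygax).
Scleraria and Neoyx form a cherry on this tree, so they are sister taxa.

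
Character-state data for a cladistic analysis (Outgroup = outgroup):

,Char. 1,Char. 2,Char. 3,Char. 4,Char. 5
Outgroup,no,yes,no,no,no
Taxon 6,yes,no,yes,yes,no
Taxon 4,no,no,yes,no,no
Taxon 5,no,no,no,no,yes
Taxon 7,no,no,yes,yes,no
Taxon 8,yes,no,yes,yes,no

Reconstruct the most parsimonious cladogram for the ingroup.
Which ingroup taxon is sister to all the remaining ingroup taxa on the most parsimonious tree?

Taxon 5

Character polarity is set by the outgroup: the derived state is whichever differs from the outgroup's state, so for Char. 2 the derived state is 'no', and for the remaining characters it is 'yes'.
Only Taxon 6 and Taxon 8 show the derived state 'yes' for Char. 1, supporting them as a clade.
Char. 2 (derived state 'no') is shared by all ingroup taxa — unites the whole ingroup.
Only Taxon 4, Taxon 6, Taxon 7, and Taxon 8 show the derived state 'yes' for Char. 3, supporting them as a clade.
Char. 4 (derived state 'yes') is shared by Taxon 6, Taxon 7, and Taxon 8 — a synapomorphy uniting that clade.
Char. 5: derived state 'yes' in Taxon 5 only — an autapomorphy, so it tells us nothing about relationships among taxa.
Most parsimonious ingroup topology: ((((Taxon 6,Taxon 8),Taxon 7),Taxon 4),Taxon 5).
Taxon 5 is sister to the clade containing all other ingroup taxa, so it is the earliest-diverging (most basal) ingroup lineage.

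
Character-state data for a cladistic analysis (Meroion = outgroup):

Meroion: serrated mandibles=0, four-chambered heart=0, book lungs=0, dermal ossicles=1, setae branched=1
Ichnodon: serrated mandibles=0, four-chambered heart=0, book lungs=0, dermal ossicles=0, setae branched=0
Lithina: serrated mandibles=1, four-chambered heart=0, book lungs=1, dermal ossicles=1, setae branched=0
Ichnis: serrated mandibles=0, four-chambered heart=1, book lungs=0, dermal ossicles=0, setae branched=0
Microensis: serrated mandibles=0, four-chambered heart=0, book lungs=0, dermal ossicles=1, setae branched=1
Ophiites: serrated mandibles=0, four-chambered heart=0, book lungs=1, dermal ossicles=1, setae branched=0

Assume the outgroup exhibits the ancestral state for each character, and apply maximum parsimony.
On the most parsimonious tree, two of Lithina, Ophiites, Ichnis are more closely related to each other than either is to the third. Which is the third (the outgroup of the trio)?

Character polarity is set by the outgroup: the derived state is whichever differs from the outgroup's state, so for dermal ossicles, setae branched the derived state is '0', and for the remaining characters it is '1'.
serrated mandibles (derived state '1') is unique to Lithina (autapomorphy; uninformative for grouping).
four-chambered heart: derived state '1' in Ichnis only — an autapomorphy, so it tells us nothing about relationships among taxa.
book lungs: derived state '1' in Lithina and Ophiites only — synapomorphy for {Lithina, Ophiites}.
dermal ossicles: derived state '0' in Ichnis and Ichnodon only — synapomorphy for {Ichnis, Ichnodon}.
Only Ichnis, Ichnodon, Lithina, and Ophiites show the derived state '0' for setae branched, supporting them as a clade.
Most parsimonious ingroup topology: (((Ichnodon,Ichnis),(Lithina,Ophiites)),Microensis).
Lithina and Ophiites share a more recent common ancestor with each other than either does with Ichnis, so Ichnis is the least closely related of the three.

Ichnis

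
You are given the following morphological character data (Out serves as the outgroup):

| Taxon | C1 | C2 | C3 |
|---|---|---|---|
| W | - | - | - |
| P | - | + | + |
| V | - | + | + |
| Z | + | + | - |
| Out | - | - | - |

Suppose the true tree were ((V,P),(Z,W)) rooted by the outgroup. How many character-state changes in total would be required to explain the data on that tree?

Map each character onto ((V,P),(Z,W)) (rooted by Out) and count the minimum state changes it requires (Fitch parsimony):
C1: 1; C2: 2; C3: 1.
Total tree length = 4.

4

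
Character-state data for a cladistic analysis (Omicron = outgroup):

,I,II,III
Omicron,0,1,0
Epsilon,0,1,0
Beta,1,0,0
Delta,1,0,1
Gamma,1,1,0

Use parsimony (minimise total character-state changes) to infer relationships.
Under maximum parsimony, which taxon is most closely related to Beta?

Character polarity is set by the outgroup: the derived state is whichever differs from the outgroup's state, so for II the derived state is '0', and for the remaining characters it is '1'.
I: derived state '1' in Beta, Delta, and Gamma only — synapomorphy for {Beta, Delta, Gamma}.
Only Beta and Delta show the derived state '0' for II, supporting them as a clade.
III: derived state '1' in Delta only — an autapomorphy, so it tells us nothing about relationships among taxa.
Most parsimonious ingroup topology: (((Beta,Delta),Gamma),Epsilon).
Beta and Delta form a cherry on this tree, so they are sister taxa.

Delta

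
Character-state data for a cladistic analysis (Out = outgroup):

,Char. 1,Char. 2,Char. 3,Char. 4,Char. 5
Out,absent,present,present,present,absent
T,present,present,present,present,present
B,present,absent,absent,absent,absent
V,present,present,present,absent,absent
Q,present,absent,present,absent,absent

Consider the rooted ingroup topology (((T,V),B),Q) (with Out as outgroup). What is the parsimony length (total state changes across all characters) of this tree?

7

Map each character onto (((T,V),B),Q) (rooted by Out) and count the minimum state changes it requires (Fitch parsimony):
Char. 1: 1; Char. 2: 2; Char. 3: 1; Char. 4: 2; Char. 5: 1.
Total tree length = 7.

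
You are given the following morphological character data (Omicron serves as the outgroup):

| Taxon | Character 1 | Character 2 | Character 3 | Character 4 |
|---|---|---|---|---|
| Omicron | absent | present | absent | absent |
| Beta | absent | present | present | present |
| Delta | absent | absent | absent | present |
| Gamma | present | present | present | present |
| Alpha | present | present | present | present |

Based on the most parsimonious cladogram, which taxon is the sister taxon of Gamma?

Alpha

Character polarity is set by the outgroup: the derived state is whichever differs from the outgroup's state, so for Character 2 the derived state is 'absent', and for the remaining characters it is 'present'.
Only Alpha and Gamma show the derived state 'present' for Character 1, supporting them as a clade.
Character 2: derived state 'absent' in Delta only — an autapomorphy, so it tells us nothing about relationships among taxa.
Only Alpha, Beta, and Gamma show the derived state 'present' for Character 3, supporting them as a clade.
Character 4 (derived state 'present') is shared by all ingroup taxa — unites the whole ingroup.
Most parsimonious ingroup topology: ((Beta,(Gamma,Alpha)),Delta).
Gamma and Alpha form a cherry on this tree, so they are sister taxa.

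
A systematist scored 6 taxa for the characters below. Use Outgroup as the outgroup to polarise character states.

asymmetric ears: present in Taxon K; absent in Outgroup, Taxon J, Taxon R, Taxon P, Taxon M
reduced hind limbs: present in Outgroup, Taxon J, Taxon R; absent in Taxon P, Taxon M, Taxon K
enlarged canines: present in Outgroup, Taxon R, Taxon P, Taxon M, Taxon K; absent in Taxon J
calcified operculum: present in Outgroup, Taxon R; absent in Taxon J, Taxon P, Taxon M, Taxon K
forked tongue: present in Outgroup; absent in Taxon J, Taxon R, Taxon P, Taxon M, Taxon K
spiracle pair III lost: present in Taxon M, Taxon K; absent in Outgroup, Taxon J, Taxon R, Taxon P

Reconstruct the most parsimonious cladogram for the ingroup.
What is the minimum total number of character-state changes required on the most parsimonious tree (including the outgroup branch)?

Character polarity is set by the outgroup: the derived state is whichever differs from the outgroup's state, so for reduced hind limbs, enlarged canines, calcified operculum, forked tongue the derived state is 'absent', and for the remaining characters it is 'present'.
asymmetric ears: derived state 'present' in Taxon K only — an autapomorphy, so it tells us nothing about relationships among taxa.
reduced hind limbs (derived state 'absent') is shared by Taxon K, Taxon M, and Taxon P — a synapomorphy uniting that clade.
enlarged canines (derived state 'absent') is unique to Taxon J (autapomorphy; uninformative for grouping).
calcified operculum: derived state 'absent' in Taxon J, Taxon K, Taxon M, and Taxon P only — synapomorphy for {Taxon J, Taxon K, Taxon M, Taxon P}.
forked tongue (derived state 'absent') is shared by all ingroup taxa — unites the whole ingroup.
spiracle pair III lost: derived state 'present' in Taxon K and Taxon M only — synapomorphy for {Taxon K, Taxon M}.
Most parsimonious ingroup topology: ((Taxon J,(Taxon P,(Taxon M,Taxon K))),Taxon R).
Changes per character on this tree: asymmetric ears: 1; reduced hind limbs: 1; enlarged canines: 1; calcified operculum: 1; forked tongue: 1; spiracle pair III lost: 1.
Total = 6.

6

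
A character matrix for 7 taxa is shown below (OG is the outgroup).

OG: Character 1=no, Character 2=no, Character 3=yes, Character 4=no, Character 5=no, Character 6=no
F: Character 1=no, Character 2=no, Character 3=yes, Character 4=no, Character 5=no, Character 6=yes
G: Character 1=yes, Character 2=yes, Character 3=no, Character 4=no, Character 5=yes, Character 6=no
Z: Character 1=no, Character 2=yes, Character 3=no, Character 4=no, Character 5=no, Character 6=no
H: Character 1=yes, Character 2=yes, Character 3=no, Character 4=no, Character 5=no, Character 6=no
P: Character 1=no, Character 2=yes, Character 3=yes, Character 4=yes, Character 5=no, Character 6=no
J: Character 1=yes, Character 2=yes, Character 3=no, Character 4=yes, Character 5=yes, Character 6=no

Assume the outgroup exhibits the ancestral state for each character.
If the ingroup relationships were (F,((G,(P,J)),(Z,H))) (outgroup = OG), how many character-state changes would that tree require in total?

Map each character onto (F,((G,(P,J)),(Z,H))) (rooted by OG) and count the minimum state changes it requires (Fitch parsimony):
Character 1: 3; Character 2: 1; Character 3: 2; Character 4: 1; Character 5: 2; Character 6: 1.
Total tree length = 10.

10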